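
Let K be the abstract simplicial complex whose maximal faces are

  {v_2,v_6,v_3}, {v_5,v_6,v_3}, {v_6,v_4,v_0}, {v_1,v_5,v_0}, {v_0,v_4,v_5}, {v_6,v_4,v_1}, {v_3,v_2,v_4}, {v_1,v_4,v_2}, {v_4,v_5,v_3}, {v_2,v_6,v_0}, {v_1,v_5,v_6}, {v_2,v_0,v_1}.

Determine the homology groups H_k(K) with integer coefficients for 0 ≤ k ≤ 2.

We work with the vertex ordering v_0 < v_1 < v_2 < v_3 < v_4 < v_5 < v_6. The simplices of K, each written with vertices in increasing order, are:

  0-simplices (7): [v_0], [v_1], [v_2], [v_3], [v_4], [v_5], [v_6]
  1-simplices (18): (18 of them)
  2-simplices (12): (12 of them)

so the chain groups are C_0 ≅ Z^7, C_1 ≅ Z^18, C_2 ≅ Z^12.

∂_1: C_1 → C_0 is given by ∂[p,q] = [q] − [p].
The resulting 7×18 matrix has rank 6, and its Smith normal form has invariant factors (1,1,1,1,1,1).

The boundary map ∂_2: C_2 → C_1 maps a triangle to the signed sum of its edges. For instance
  ∂[v_0,v_4,v_5] = [v_4,v_5] − [v_0,v_5] + [v_0,v_4],
  ∂[v_0,v_2,v_6] = [v_2,v_6] − [v_0,v_6] + [v_0,v_2].
This gives a 18×12 integer matrix of rank 12; reducing to Smith normal form yields diagonal entries (1,1,1,1,1,1,1,1,1,1,1,2).

From H_k ≅ ker(∂_k) / im(∂_{k+1}) we obtain:

  H_0: rank C_0 − rank ∂_1 = 7 − 6 = 1, and the invariant factors of ∂_1 are all 1, so H_0 = Z.
  H_1: rank ker ∂_1 − rank ∂_2 = (18 − 6) − 12 = 0, and ∂_2 has invariant factor 2 > 1, so H_1 = Z/2Z.
  H_2: rank ker ∂_2 − rank ∂_3 = (12 − 12) − 0 = 0, and there is no ∂_3, so H_2 = 0.

As a check, the Euler characteristic is 7 − 18 + 12 = 1, which agrees with 1 − 0 + 0 = 1.
(K is a triangulation of the real projective plane RP^2.)

H_0 = Z,  H_1 = Z/2Z,  H_2 = 0.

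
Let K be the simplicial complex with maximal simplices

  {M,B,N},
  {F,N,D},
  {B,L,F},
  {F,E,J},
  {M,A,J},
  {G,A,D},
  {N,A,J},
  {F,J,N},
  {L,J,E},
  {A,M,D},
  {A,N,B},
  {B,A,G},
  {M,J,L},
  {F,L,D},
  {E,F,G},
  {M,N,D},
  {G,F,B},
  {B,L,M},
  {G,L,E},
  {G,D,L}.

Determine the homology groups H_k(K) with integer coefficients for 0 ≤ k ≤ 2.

H_0 = Z,  H_1 = Z ⊕ Z/2Z,  H_2 = 0.

Order the vertices as A < B < D < E < F < G < J < L < M < N. Listing each simplex with vertices in this order, K has dimension 2 with simplices:

  0-simplices (10): A, B, D, E, F, G, J, L, M, N
  1-simplices (30): AB, AD, AG, AJ, AM, AN, BF, BG, BL, BM, BN, DF, DG, DL, DM, DN, EF, EG, EJ, EL, FG, FJ, FL, FN, GL, JL, JM, JN, LM, MN
  2-simplices (20): ABG, ABN, ADG, ADM, AJM, AJN, BFG, BFL, BLM, BMN, DFL, DFN, DGL, DMN, EFG, EFJ, EGL, EJL, FJN, JLM

giving chain groups C_0 ≅ Z^10, C_1 ≅ Z^30, C_2 ≅ Z^20.

The boundary map ∂_1: C_1 → C_0 is given by ∂[p,q] = [q] − [p]. For instance
  ∂EF = F − E.
This gives a 10×30 integer matrix of rank 9; reducing to Smith normal form yields diagonal entries (1,1,1,1,1,1,1,1,1).

The boundary map ∂_2: C_2 → C_1 acts by ∂[p,q,r] = [q,r] − [p,r] + [p,q]. For instance
  ∂BFL = FL − BL + BF,
  ∂EGL = GL − EL + EG.
The resulting 30×20 matrix has rank 20, and its Smith normal form has invariant factors (1,1,1,1,1,1,1,1,1,1,1,1,1,1,1,1,1,1,1,2).

Reading off H_k = ker ∂_k / im ∂_{k+1}:

  H_0: rank C_0 − rank ∂_1 = 10 − 9 = 1, and the invariant factors of ∂_1 are all 1, so H_0 ≅ Z.
  H_1: rank ker ∂_1 − rank ∂_2 = (30 − 9) − 20 = 1, and ∂_2 has invariant factor 2 > 1, so H_1 ≅ Z ⊕ Z/2Z.
  H_2: rank ker ∂_2 − rank ∂_3 = (20 − 20) − 0 = 0, and there is no ∂_3, so H_2 ≅ 0.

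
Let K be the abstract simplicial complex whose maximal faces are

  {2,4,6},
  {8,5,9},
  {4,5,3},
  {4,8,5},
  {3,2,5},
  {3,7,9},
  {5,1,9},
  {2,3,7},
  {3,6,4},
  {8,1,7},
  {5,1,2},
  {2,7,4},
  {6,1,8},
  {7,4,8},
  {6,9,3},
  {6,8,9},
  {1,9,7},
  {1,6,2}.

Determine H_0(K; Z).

Take the total order 1 < 2 < 3 < 4 < 5 < 6 < 7 < 8 < 9 on the vertex set. Then K (dimension 2) consists of the simplices:

  0-simplices (9): [1], [2], [3], [4], [5], [6], [7], [8], [9]
  1-simplices (27): (27 of them)
  2-simplices (18): [1,2,5], [1,2,6], [1,5,9], [1,6,8], [1,7,8], [1,7,9], [2,3,5], [2,3,7], [2,4,6], [2,4,7], [3,4,5], [3,4,6], [3,6,9], [3,7,9], [4,5,8], [4,7,8], [5,8,9], [6,8,9]

Hence C_0 ≅ Z^9, C_1 ≅ Z^27, C_2 ≅ Z^18.

The boundary map ∂_1: C_1 → C_0 maps an edge to its endpoints' difference, ∂[p,q] = q − p. For instance
  ∂[7,9] = [9] − [7].
As a 9×27 matrix over Z this has rank 8, with invariant factors (1,1,1,1,1,1,1,1).

The boundary map ∂_2: C_2 → C_1 acts by ∂[p,q,r] = [q,r] − [p,r] + [p,q]. For instance
  ∂[2,4,7] = [4,7] − [2,7] + [2,4],
  ∂[1,7,9] = [7,9] − [1,9] + [1,7].
As a 27×18 matrix over Z this has rank 18, with invariant factors (1,1,1,1,1,1,1,1,1,1,1,1,1,1,1,1,1,2).

From H_k ≅ ker(∂_k) / im(∂_{k+1}) we obtain:

  H_0: rank C_0 − rank ∂_1 = 9 − 8 = 1, and the invariant factors of ∂_1 are all 1, so H_0 ≅ Z.

H_0 = Z.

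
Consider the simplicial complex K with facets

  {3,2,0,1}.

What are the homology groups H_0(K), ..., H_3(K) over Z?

H_0 ≅ Z,  H_1 = 0,  H_2 = 0,  H_3 = 0.

Order the vertices as 0 < 1 < 2 < 3. Listing each simplex with vertices in this order, K has dimension 3 with simplices:

  0-simplices (4): [0], [1], [2], [3]
  1-simplices (6): [0,1], [0,2], [0,3], [1,2], [1,3], [2,3]
  2-simplices (4): [0,1,2], [0,1,3], [0,2,3], [1,2,3]
  3-simplices (1): [0,1,2,3]

giving chain groups C_0 ≅ Z^4, C_1 ≅ Z^6, C_2 ≅ Z^4, C_3 ≅ Z^1.

Boundary ∂_1: C_1 → C_0 is given by ∂[p,q] = [q] − [p]. For instance
  ∂[1,2] = [2] − [1].
The resulting 4×6 matrix has rank 3, and its Smith normal form has invariant factors (1,1,1).

The boundary map ∂_2: C_2 → C_1 acts by ∂[p,q,r] = [q,r] − [p,r] + [p,q]. For instance
  ∂[0,1,2] = [1,2] − [0,2] + [0,1],
  ∂[0,1,3] = [1,3] − [0,3] + [0,1].
The resulting 6×4 matrix has rank 3, and its Smith normal form has invariant factors (1,1,1).

The boundary map ∂_3: C_3 → C_2 sends each 3-simplex σ to the alternating sum Σ_i (−1)^i (σ with its i-th vertex removed). For instance
  ∂[0,1,2,3] = [1,2,3] − [0,2,3] + [0,1,3] − [0,1,2].
The resulting 4×1 matrix has rank 1, and its Smith normal form has invariant factors (1).

Reading off H_k = ker ∂_k / im ∂_{k+1}:

  H_0: rank C_0 − rank ∂_1 = 4 − 3 = 1, and the invariant factors of ∂_1 are all 1, so H_0 ≅ Z.
  H_1: rank ker ∂_1 − rank ∂_2 = (6 − 3) − 3 = 0, and the invariant factors of ∂_2 are all 1, so H_1 ≅ 0.
  H_2: rank ker ∂_2 − rank ∂_3 = (4 − 3) − 1 = 0, and the invariant factors of ∂_3 are all 1, so H_2 ≅ 0.
  H_3: rank ker ∂_3 − rank ∂_4 = (1 − 1) − 0 = 0, and there is no ∂_4, so H_3 ≅ 0.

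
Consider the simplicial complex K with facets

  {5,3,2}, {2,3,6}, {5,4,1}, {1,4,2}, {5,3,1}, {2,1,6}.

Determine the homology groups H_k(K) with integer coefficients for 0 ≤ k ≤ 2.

Fix the vertex order 1 < 2 < 3 < 4 < 5 < 6 and write every simplex with vertices in increasing order. Then dim K = 2 and the simplices of K are:

  0-simplices (6): [1], [2], [3], [4], [5], [6]
  1-simplices (12): [1,2], [1,3], [1,4], [1,5], [1,6], [2,3], [2,4], [2,5], [2,6], [3,5], [3,6], [4,5]
  2-simplices (6): [1,2,4], [1,2,6], [1,3,5], [1,4,5], [2,3,5], [2,3,6]

so the chain groups are C_0 ≅ Z^6, C_1 ≅ Z^12, C_2 ≅ Z^6.

The boundary map ∂_1: C_1 → C_0 is given by ∂[p,q] = [q] − [p]. For instance
  ∂[1,2] = [2] − [1].
The 6×12 boundary matrix has rank 5 and Smith normal form diag(1,1,1,1,1).

The boundary map ∂_2: C_2 → C_1 acts by ∂[p,q,r] = [q,r] − [p,r] + [p,q]. For instance
  ∂[1,2,4] = [2,4] − [1,4] + [1,2],
  ∂[1,4,5] = [4,5] − [1,5] + [1,4].
This gives a 12×6 integer matrix of rank 6; reducing to Smith normal form yields diagonal entries (1,1,1,1,1,1).

Now H_k = ker ∂_k / im ∂_{k+1}, so:

  H_0: rank C_0 − rank ∂_1 = 6 − 5 = 1, and the invariant factors of ∂_1 are all 1, so H_0 = Z.
  H_1: rank ker ∂_1 − rank ∂_2 = (12 − 5) − 6 = 1, and the invariant factors of ∂_2 are all 1, so H_1 = Z.
  H_2: rank ker ∂_2 − rank ∂_3 = (6 − 6) − 0 = 0, and there is no ∂_3, so H_2 = 0.

H_0 ≅ Z,  H_1 ≅ Z,  H_2 = 0.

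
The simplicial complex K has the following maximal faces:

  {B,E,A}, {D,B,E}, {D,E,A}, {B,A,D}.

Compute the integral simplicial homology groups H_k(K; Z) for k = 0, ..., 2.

H_0 = Z,  H_1 = 0,  H_2 = Z.

Take the total order A < B < D < E on the vertex set. Then K (dimension 2) consists of the simplices:

  0-simplices (4): A, B, D, E
  1-simplices (6): AB, AD, AE, BD, BE, DE
  2-simplices (4): ABD, ABE, ADE, BDE

Hence C_0 ≅ Z^4, C_1 ≅ Z^6, C_2 ≅ Z^4.

The boundary map ∂_1: C_1 → C_0 sends each edge [p,q] (with p < q) to q − p. For instance
  ∂AD = D − A.
The 4×6 boundary matrix has rank 3 and Smith normal form diag(1,1,1).

∂_2: C_2 → C_1 maps a triangle to the signed sum of its edges. For instance
  ∂BDE = DE − BE + BD,
  ∂ABE = BE − AE + AB.
This gives a 6×4 integer matrix of rank 3; reducing to Smith normal form yields diagonal entries (1,1,1).

From H_k ≅ ker(∂_k) / im(∂_{k+1}) we obtain:

  H_0: rank C_0 − rank ∂_1 = 4 − 3 = 1, and the invariant factors of ∂_1 are all 1, so H_0 ≅ Z.
  H_1: rank ker ∂_1 − rank ∂_2 = (6 − 3) − 3 = 0, and the invariant factors of ∂_2 are all 1, so H_1 ≅ 0.
  H_2: rank ker ∂_2 − rank ∂_3 = (4 − 3) − 0 = 1, and there is no ∂_3, so H_2 ≅ Z.

As a check, the Euler characteristic is 4 − 6 + 4 = 2, which agrees with 1 − 0 + 1 = 2.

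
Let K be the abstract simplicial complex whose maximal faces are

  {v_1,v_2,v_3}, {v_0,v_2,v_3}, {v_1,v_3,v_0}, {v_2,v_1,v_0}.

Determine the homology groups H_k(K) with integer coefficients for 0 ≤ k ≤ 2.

Take the total order v_0 < v_1 < v_2 < v_3 on the vertex set. Then K (dimension 2) consists of the simplices:

  0-simplices (4): [v_0], [v_1], [v_2], [v_3]
  1-simplices (6): [v_0,v_1], [v_0,v_2], [v_0,v_3], [v_1,v_2], [v_1,v_3], [v_2,v_3]
  2-simplices (4): [v_0,v_1,v_2], [v_0,v_1,v_3], [v_0,v_2,v_3], [v_1,v_2,v_3]

so the chain groups are C_0 ≅ Z^4, C_1 ≅ Z^6, C_2 ≅ Z^4.

The boundary map ∂_1: C_1 → C_0 maps an edge to its endpoints' difference, ∂[p,q] = q − p.
The 4×6 boundary matrix has rank 3 and Smith normal form diag(1,1,1).

Boundary ∂_2: C_2 → C_1 acts by ∂[p,q,r] = [q,r] − [p,r] + [p,q]. For instance
  ∂[v_0,v_2,v_3] = [v_2,v_3] − [v_0,v_3] + [v_0,v_2],
  ∂[v_1,v_2,v_3] = [v_2,v_3] − [v_1,v_3] + [v_1,v_2].
The resulting 6×4 matrix has rank 3, and its Smith normal form has invariant factors (1,1,1).

From H_k ≅ ker(∂_k) / im(∂_{k+1}) we obtain:

  H_0: rank C_0 − rank ∂_1 = 4 − 3 = 1, and the invariant factors of ∂_1 are all 1, so H_0 = Z.
  H_1: rank ker ∂_1 − rank ∂_2 = (6 − 3) − 3 = 0, and the invariant factors of ∂_2 are all 1, so H_1 = 0.
  H_2: rank ker ∂_2 − rank ∂_3 = (4 − 3) − 0 = 1, and there is no ∂_3, so H_2 = Z.

(K is a triangulation of the 2-sphere S^2.)

H_0 = Z,  H_1 = 0,  H_2 = Z.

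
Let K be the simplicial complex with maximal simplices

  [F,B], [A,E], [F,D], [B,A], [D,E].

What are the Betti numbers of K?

b_0 = 1, b_1 = 1.

Take the total order A < B < D < E < F on the vertex set. Then K (dimension 1) consists of the simplices:

  0-simplices (5): A, B, D, E, F
  1-simplices (5): AB, AE, BF, DE, DF

so the chain groups are C_0 ≅ Z^5, C_1 ≅ Z^5.

Boundary ∂_1: C_1 → C_0 sends each edge [p,q] (with p < q) to q − p. For instance
  ∂AB = B − A.
The 5×5 boundary matrix has rank 4 and Smith normal form diag(1,1,1,1).

Now H_k = ker ∂_k / im ∂_{k+1}, so:

  H_0: rank C_0 − rank ∂_1 = 5 − 4 = 1, and the invariant factors of ∂_1 are all 1, so H_0 ≅ Z.
  H_1: rank ker ∂_1 − rank ∂_2 = (5 − 4) − 0 = 1, and there is no ∂_2, so H_1 ≅ Z.

Hence the Betti numbers are b_0 = 1, b_1 = 1.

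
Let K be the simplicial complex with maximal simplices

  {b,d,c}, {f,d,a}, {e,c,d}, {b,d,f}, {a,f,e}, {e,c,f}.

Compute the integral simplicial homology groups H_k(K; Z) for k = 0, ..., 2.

Take the total order a < b < c < d < e < f on the vertex set. Then K (dimension 2) consists of the simplices:

  0-simplices (6): a, b, c, d, e, f
  1-simplices (12): ad, ae, af, bc, bd, bf, cd, ce, cf, de, df, ef
  2-simplices (6): adf, aef, bcd, bdf, cde, cef

Hence C_0 ≅ Z^6, C_1 ≅ Z^12, C_2 ≅ Z^6.

The boundary map ∂_1: C_1 → C_0 is given by ∂[p,q] = [q] − [p].
This gives a 6×12 integer matrix of rank 5; reducing to Smith normal form yields diagonal entries (1,1,1,1,1).

∂_2: C_2 → C_1 acts by ∂[p,q,r] = [q,r] − [p,r] + [p,q]. For instance
  ∂aef = ef − af + ae,
  ∂adf = df − af + ad.
As a 12×6 matrix over Z this has rank 6, with invariant factors (1,1,1,1,1,1).

From H_k ≅ ker(∂_k) / im(∂_{k+1}) we obtain:

  H_0: rank C_0 − rank ∂_1 = 6 − 5 = 1, and the invariant factors of ∂_1 are all 1, so H_0 = Z.
  H_1: rank ker ∂_1 − rank ∂_2 = (12 − 5) − 6 = 1, and the invariant factors of ∂_2 are all 1, so H_1 = Z.
  H_2: rank ker ∂_2 − rank ∂_3 = (6 − 6) − 0 = 0, and there is no ∂_3, so H_2 = 0.

H_0 = Z,  H_1 = Z,  H_2 = 0.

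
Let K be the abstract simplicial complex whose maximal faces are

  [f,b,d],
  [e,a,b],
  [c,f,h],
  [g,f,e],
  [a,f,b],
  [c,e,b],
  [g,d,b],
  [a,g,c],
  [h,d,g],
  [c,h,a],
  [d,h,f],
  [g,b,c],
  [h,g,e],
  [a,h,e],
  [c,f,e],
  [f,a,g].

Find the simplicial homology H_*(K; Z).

Fix the vertex order a < b < c < d < e < f < g < h and write every simplex with vertices in increasing order. Then dim K = 2 and the simplices of K are:

  0-simplices (8): a, b, c, d, e, f, g, h
  1-simplices (24): ab, ac, ae, af, ag, ah, bc, bd, be, bf, bg, ce, cf, cg, ch, df, dg, dh, ef, eg, eh, fg, fh, gh
  2-simplices (16): abe, abf, acg, ach, aeh, afg, bce, bcg, bdf, bdg, cef, cfh, dfh, dgh, efg, egh

giving chain groups C_0 ≅ Z^8, C_1 ≅ Z^24, C_2 ≅ Z^16.

The boundary map ∂_1: C_1 → C_0 is given by ∂[p,q] = [q] − [p].
The 8×24 boundary matrix has rank 7 and Smith normal form diag(1,1,1,1,1,1,1).

∂_2: C_2 → C_1 sends each 2-simplex [p,q,r] to [q,r] − [p,r] + [p,q]. For instance
  ∂cef = ef − cf + ce,
  ∂bdf = df − bf + bd.
The resulting 24×16 matrix has rank 15, and its Smith normal form has invariant factors (1,1,1,1,1,1,1,1,1,1,1,1,1,1,1).

From H_k ≅ ker(∂_k) / im(∂_{k+1}) we obtain:

  H_0: rank C_0 − rank ∂_1 = 8 − 7 = 1, and the invariant factors of ∂_1 are all 1, so H_0 = Z.
  H_1: rank ker ∂_1 − rank ∂_2 = (24 − 7) − 15 = 2, and the invariant factors of ∂_2 are all 1, so H_1 = Z^2.
  H_2: rank ker ∂_2 − rank ∂_3 = (16 − 15) − 0 = 1, and there is no ∂_3, so H_2 = Z.

(K is a triangulation of the torus T^2.)

H_0 = Z,  H_1 = Z^2,  H_2 = Z.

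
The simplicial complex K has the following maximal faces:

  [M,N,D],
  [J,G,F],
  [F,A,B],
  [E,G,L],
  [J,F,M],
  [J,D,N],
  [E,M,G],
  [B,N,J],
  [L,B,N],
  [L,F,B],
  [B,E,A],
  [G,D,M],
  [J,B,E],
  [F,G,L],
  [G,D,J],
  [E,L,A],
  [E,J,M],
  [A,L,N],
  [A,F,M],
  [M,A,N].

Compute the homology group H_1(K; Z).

Take the total order A < B < D < E < F < G < J < L < M < N on the vertex set. Then K (dimension 2) consists of the simplices:

  0-simplices (10): A, B, D, E, F, G, J, L, M, N
  1-simplices (30): AB, AE, AF, AL, AM, AN, BE, BF, BJ, BL, BN, DG, DJ, DM, DN, EG, EJ, EL, EM, FG, FJ, FL, FM, GJ, GL, GM, JM, JN, LN, MN
  2-simplices (20): ABE, ABF, AEL, AFM, ALN, AMN, BEJ, BFL, BJN, BLN, DGJ, DGM, DJN, DMN, EGL, EGM, EJM, FGJ, FGL, FJM

giving chain groups C_0 ≅ Z^10, C_1 ≅ Z^30, C_2 ≅ Z^20.

The boundary map ∂_1: C_1 → C_0 maps an edge to its endpoints' difference, ∂[p,q] = q − p.
This gives a 10×30 integer matrix of rank 9; reducing to Smith normal form yields diagonal entries (1,1,1,1,1,1,1,1,1).

Boundary ∂_2: C_2 → C_1 sends each 2-simplex [p,q,r] to [q,r] − [p,r] + [p,q]. For instance
  ∂BJN = JN − BN + BJ,
  ∂FGJ = GJ − FJ + FG.
As a 30×20 matrix over Z this has rank 20, with invariant factors (1,1,1,1,1,1,1,1,1,1,1,1,1,1,1,1,1,1,1,2).

Now H_k = ker ∂_k / im ∂_{k+1}, so:

  H_1: rank ker ∂_1 − rank ∂_2 = (30 − 9) − 20 = 1, and ∂_2 has invariant factor 2 > 1, so H_1 ≅ Z ⊕ Z/2Z.

H_1 ≅ Z ⊕ Z/2Z.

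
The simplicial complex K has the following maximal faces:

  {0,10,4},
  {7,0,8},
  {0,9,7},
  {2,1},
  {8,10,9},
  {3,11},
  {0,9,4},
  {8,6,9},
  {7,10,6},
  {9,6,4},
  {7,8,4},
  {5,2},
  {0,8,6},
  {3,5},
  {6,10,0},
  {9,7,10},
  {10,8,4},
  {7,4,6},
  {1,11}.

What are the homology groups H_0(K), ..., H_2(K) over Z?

Fix the vertex order 0 < 1 < 2 < 3 < 4 < 5 < 6 < 7 < 8 < 9 < 10 < 11 and write every simplex with vertices in increasing order. Then dim K = 2 and the simplices of K are:

  0-simplices (12): [0], [1], [2], [3], [4], [5], [6], [7], [8], [9], [10], [11]
  1-simplices (26): (26 of them)
  2-simplices (14): [0,4,9], [0,4,10], [0,6,8], [0,6,10], [0,7,8], [0,7,9], [4,6,7], [4,6,9], [4,7,8], [4,8,10], [6,7,10], [6,8,9], [7,9,10], [8,9,10]

giving chain groups C_0 ≅ Z^12, C_1 ≅ Z^26, C_2 ≅ Z^14.

The boundary map ∂_1: C_1 → C_0 maps an edge to its endpoints' difference, ∂[p,q] = q − p. For instance
  ∂[8,9] = [9] − [8].
This gives a 12×26 integer matrix of rank 10; reducing to Smith normal form yields diagonal entries (1,1,1,1,1,1,1,1,1,1).

∂_2: C_2 → C_1 maps a triangle to the signed sum of its edges. For instance
  ∂[0,4,10] = [4,10] − [0,10] + [0,4],
  ∂[0,4,9] = [4,9] − [0,9] + [0,4].
The resulting 26×14 matrix has rank 13, and its Smith normal form has invariant factors (1,1,1,1,1,1,1,1,1,1,1,1,1).

Reading off H_k = ker ∂_k / im ∂_{k+1}:

  H_0: rank C_0 − rank ∂_1 = 12 − 10 = 2, and the invariant factors of ∂_1 are all 1, so H_0 ≅ Z^2.
  H_1: rank ker ∂_1 − rank ∂_2 = (26 − 10) − 13 = 3, and the invariant factors of ∂_2 are all 1, so H_1 ≅ Z^3.
  H_2: rank ker ∂_2 − rank ∂_3 = (14 − 13) − 0 = 1, and there is no ∂_3, so H_2 ≅ Z.

As a check, the Euler characteristic is 12 − 26 + 14 = 0, which agrees with 2 − 3 + 1 = 0.

H_0 = Z^2,  H_1 = Z^3,  H_2 = Z.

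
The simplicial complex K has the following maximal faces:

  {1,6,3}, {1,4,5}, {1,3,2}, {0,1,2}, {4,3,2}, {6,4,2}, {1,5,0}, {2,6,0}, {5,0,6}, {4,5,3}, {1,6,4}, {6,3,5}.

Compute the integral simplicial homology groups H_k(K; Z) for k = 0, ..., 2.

H_0 = Z,  H_1 = Z/2Z,  H_2 = 0.

Fix the vertex order 0 < 1 < 2 < 3 < 4 < 5 < 6 and write every simplex with vertices in increasing order. Then dim K = 2 and the simplices of K are:

  0-simplices (7): [0], [1], [2], [3], [4], [5], [6]
  1-simplices (18): [0,1], [0,2], [0,5], [0,6], [1,2], [1,3], [1,4], [1,5], [1,6], [2,3], [2,4], [2,6], [3,4], [3,5], [3,6], [4,5], [4,6], [5,6]
  2-simplices (12): [0,1,2], [0,1,5], [0,2,6], [0,5,6], [1,2,3], [1,3,6], [1,4,5], [1,4,6], [2,3,4], [2,4,6], [3,4,5], [3,5,6]

Hence C_0 ≅ Z^7, C_1 ≅ Z^18, C_2 ≅ Z^12.

Boundary ∂_1: C_1 → C_0 maps an edge to its endpoints' difference, ∂[p,q] = q − p. For instance
  ∂[1,6] = [6] − [1].
As a 7×18 matrix over Z this has rank 6, with invariant factors (1,1,1,1,1,1).

The boundary map ∂_2: C_2 → C_1 sends each 2-simplex [p,q,r] to [q,r] − [p,r] + [p,q]. For instance
  ∂[2,3,4] = [3,4] − [2,4] + [2,3],
  ∂[1,4,5] = [4,5] − [1,5] + [1,4].
The 18×12 boundary matrix has rank 12 and Smith normal form diag(1,1,1,1,1,1,1,1,1,1,1,2).

From H_k ≅ ker(∂_k) / im(∂_{k+1}) we obtain:

  H_0: rank C_0 − rank ∂_1 = 7 − 6 = 1, and the invariant factors of ∂_1 are all 1, so H_0 ≅ Z.
  H_1: rank ker ∂_1 − rank ∂_2 = (18 − 6) − 12 = 0, and ∂_2 has invariant factor 2 > 1, so H_1 ≅ Z/2Z.
  H_2: rank ker ∂_2 − rank ∂_3 = (12 − 12) − 0 = 0, and there is no ∂_3, so H_2 ≅ 0.

As a check, the Euler characteristic is 7 − 18 + 12 = 1, which agrees with 1 − 0 + 0 = 1.
(K is a triangulation of the real projective plane RP^2.)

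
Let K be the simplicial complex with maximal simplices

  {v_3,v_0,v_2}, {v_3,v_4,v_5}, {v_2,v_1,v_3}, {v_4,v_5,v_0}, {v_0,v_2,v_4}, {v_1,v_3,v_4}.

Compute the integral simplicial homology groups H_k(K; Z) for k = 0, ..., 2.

Order the vertices as v_0 < v_1 < v_2 < v_3 < v_4 < v_5. Listing each simplex with vertices in this order, K has dimension 2 with simplices:

  0-simplices (6): [v_0], [v_1], [v_2], [v_3], [v_4], [v_5]
  1-simplices (12): [v_0,v_2], [v_0,v_3], [v_0,v_4], [v_0,v_5], [v_1,v_2], [v_1,v_3], [v_1,v_4], [v_2,v_3], [v_2,v_4], [v_3,v_4], [v_3,v_5], [v_4,v_5]
  2-simplices (6): [v_0,v_2,v_3], [v_0,v_2,v_4], [v_0,v_4,v_5], [v_1,v_2,v_3], [v_1,v_3,v_4], [v_3,v_4,v_5]

so the chain groups are C_0 ≅ Z^6, C_1 ≅ Z^12, C_2 ≅ Z^6.

The boundary map ∂_1: C_1 → C_0 maps an edge to its endpoints' difference, ∂[p,q] = q − p. For instance
  ∂[v_0,v_4] = [v_4] − [v_0].
The 6×12 boundary matrix has rank 5 and Smith normal form diag(1,1,1,1,1).

∂_2: C_2 → C_1 acts by ∂[p,q,r] = [q,r] − [p,r] + [p,q]. For instance
  ∂[v_0,v_2,v_3] = [v_2,v_3] − [v_0,v_3] + [v_0,v_2],
  ∂[v_0,v_2,v_4] = [v_2,v_4] − [v_0,v_4] + [v_0,v_2].
As a 12×6 matrix over Z this has rank 6, with invariant factors (1,1,1,1,1,1).

Now H_k = ker ∂_k / im ∂_{k+1}, so:

  H_0: rank C_0 − rank ∂_1 = 6 − 5 = 1, and the invariant factors of ∂_1 are all 1, so H_0 ≅ Z.
  H_1: rank ker ∂_1 − rank ∂_2 = (12 − 5) − 6 = 1, and the invariant factors of ∂_2 are all 1, so H_1 ≅ Z.
  H_2: rank ker ∂_2 − rank ∂_3 = (6 − 6) − 0 = 0, and there is no ∂_3, so H_2 ≅ 0.

H_0 ≅ Z,  H_1 ≅ Z,  H_2 = 0.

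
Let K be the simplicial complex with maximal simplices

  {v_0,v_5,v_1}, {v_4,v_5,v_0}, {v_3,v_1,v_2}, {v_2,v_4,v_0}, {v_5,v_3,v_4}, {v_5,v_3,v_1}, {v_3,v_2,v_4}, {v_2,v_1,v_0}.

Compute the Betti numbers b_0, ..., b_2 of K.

b_0 = 1, b_1 = 0, b_2 = 1.

Take the total order v_0 < v_1 < v_2 < v_3 < v_4 < v_5 on the vertex set. Then K (dimension 2) consists of the simplices:

  0-simplices (6): [v_0], [v_1], [v_2], [v_3], [v_4], [v_5]
  1-simplices (12): [v_0,v_1], [v_0,v_2], [v_0,v_4], [v_0,v_5], [v_1,v_2], [v_1,v_3], [v_1,v_5], [v_2,v_3], [v_2,v_4], [v_3,v_4], [v_3,v_5], [v_4,v_5]
  2-simplices (8): [v_0,v_1,v_2], [v_0,v_1,v_5], [v_0,v_2,v_4], [v_0,v_4,v_5], [v_1,v_2,v_3], [v_1,v_3,v_5], [v_2,v_3,v_4], [v_3,v_4,v_5]

giving chain groups C_0 ≅ Z^6, C_1 ≅ Z^12, C_2 ≅ Z^8.

The boundary map ∂_1: C_1 → C_0 is given by ∂[p,q] = [q] − [p]. For instance
  ∂[v_2,v_3] = [v_3] − [v_2].
This gives a 6×12 integer matrix of rank 5; reducing to Smith normal form yields diagonal entries (1,1,1,1,1).

Boundary ∂_2: C_2 → C_1 maps a triangle to the signed sum of its edges. For instance
  ∂[v_1,v_3,v_5] = [v_3,v_5] − [v_1,v_5] + [v_1,v_3],
  ∂[v_3,v_4,v_5] = [v_4,v_5] − [v_3,v_5] + [v_3,v_4].
This gives a 12×8 integer matrix of rank 7; reducing to Smith normal form yields diagonal entries (1,1,1,1,1,1,1).

Reading off H_k = ker ∂_k / im ∂_{k+1}:

  H_0: rank C_0 − rank ∂_1 = 6 − 5 = 1, and the invariant factors of ∂_1 are all 1, so H_0 ≅ Z.
  H_1: rank ker ∂_1 − rank ∂_2 = (12 − 5) − 7 = 0, and the invariant factors of ∂_2 are all 1, so H_1 ≅ 0.
  H_2: rank ker ∂_2 − rank ∂_3 = (8 − 7) − 0 = 1, and there is no ∂_3, so H_2 ≅ Z.

As a check, the Euler characteristic is 6 − 12 + 8 = 2, which agrees with 1 − 0 + 1 = 2.

Hence the Betti numbers are b_0 = 1, b_1 = 0, b_2 = 1.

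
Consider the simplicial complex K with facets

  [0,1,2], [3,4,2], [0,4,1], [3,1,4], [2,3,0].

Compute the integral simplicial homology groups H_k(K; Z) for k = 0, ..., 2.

H_0 ≅ Z,  H_1 ≅ Z,  H_2 = 0.

K has 5 vertices, 10 edges, 5 triangles.
rank ∂_0 = 0, rank ∂_1 = 4 ⇒ b_0 = 5 − 0 − 4 = 1; all invariant factors of ∂_1 are 1 so no torsion. So H_0 ≅ Z.
rank ∂_1 = 4, rank ∂_2 = 5 ⇒ b_1 = 10 − 4 − 5 = 1; all invariant factors of ∂_2 are 1 so no torsion. So H_1 ≅ Z.
rank ∂_2 = 5, rank ∂_3 = 0 ⇒ b_2 = 5 − 5 − 0 = 0. So H_2 ≅ 0.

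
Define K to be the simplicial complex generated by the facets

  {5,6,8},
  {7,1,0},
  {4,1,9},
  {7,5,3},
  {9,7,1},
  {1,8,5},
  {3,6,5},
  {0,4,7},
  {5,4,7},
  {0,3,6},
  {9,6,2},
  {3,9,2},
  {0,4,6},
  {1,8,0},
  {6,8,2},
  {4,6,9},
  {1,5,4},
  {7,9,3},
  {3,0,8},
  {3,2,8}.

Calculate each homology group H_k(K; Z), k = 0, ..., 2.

H_0 = Z,  H_1 = Z ⊕ Z/2,  H_2 = 0.

Order the vertices as 0 < 1 < 2 < 3 < 4 < 5 < 6 < 7 < 8 < 9. Listing each simplex with vertices in this order, K has dimension 2 with simplices:

  0-simplices (10): [0], [1], [2], [3], [4], [5], [6], [7], [8], [9]
  1-simplices (30): (30 of them)
  2-simplices (20): (20 of them)

giving chain groups C_0 ≅ Z^10, C_1 ≅ Z^30, C_2 ≅ Z^20.

The boundary map ∂_1: C_1 → C_0 is given by ∂[p,q] = [q] − [p].
As a 10×30 matrix over Z this has rank 9, with invariant factors (1,1,1,1,1,1,1,1,1).

The boundary map ∂_2: C_2 → C_1 sends each 2-simplex [p,q,r] to [q,r] − [p,r] + [p,q]. For instance
  ∂[3,7,9] = [7,9] − [3,9] + [3,7],
  ∂[0,4,7] = [4,7] − [0,7] + [0,4].
The resulting 30×20 matrix has rank 20, and its Smith normal form has invariant factors (1,1,1,1,1,1,1,1,1,1,1,1,1,1,1,1,1,1,1,2).

Computing H_k = (kernel of ∂_k) / (image of ∂_{k+1}):

  H_0: rank C_0 − rank ∂_1 = 10 − 9 = 1, and the invariant factors of ∂_1 are all 1, so H_0 = Z.
  H_1: rank ker ∂_1 − rank ∂_2 = (30 − 9) − 20 = 1, and ∂_2 has invariant factor 2 > 1, so H_1 = Z ⊕ Z/2.
  H_2: rank ker ∂_2 − rank ∂_3 = (20 − 20) − 0 = 0, and there is no ∂_3, so H_2 = 0.

As a check, the Euler characteristic is 10 − 30 + 20 = 0, which agrees with 1 − 1 + 0 = 0.
(K is a triangulation of the Klein bottle.)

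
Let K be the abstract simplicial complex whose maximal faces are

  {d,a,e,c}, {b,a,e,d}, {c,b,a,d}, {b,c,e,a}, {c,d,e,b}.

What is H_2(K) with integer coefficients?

K has 5 vertices, 10 edges, 10 triangles, 5 3-simplices.
rank ∂_2 = 6, rank ∂_3 = 4 ⇒ b_2 = 10 − 6 − 4 = 0; all invariant factors of ∂_3 are 1 so no torsion. So H_2 ≅ 0.

H_2 = 0.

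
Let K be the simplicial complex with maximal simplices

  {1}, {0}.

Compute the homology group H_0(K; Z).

H_0 = Z^2.

K has 2 vertices.
rank ∂_0 = 0, rank ∂_1 = 0 ⇒ b_0 = 2 − 0 − 0 = 2. So H_0 = Z^2.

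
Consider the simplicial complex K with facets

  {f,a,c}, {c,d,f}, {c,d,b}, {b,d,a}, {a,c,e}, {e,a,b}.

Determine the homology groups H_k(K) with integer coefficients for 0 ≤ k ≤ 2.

H_0 ≅ Z,  H_1 ≅ Z,  H_2 = 0.

We work with the vertex ordering a < b < c < d < e < f. The simplices of K, each written with vertices in increasing order, are:

  0-simplices (6): a, b, c, d, e, f
  1-simplices (12): ab, ac, ad, ae, af, bc, bd, be, cd, ce, cf, df
  2-simplices (6): abd, abe, ace, acf, bcd, cdf

giving chain groups C_0 ≅ Z^6, C_1 ≅ Z^12, C_2 ≅ Z^6.

∂_1: C_1 → C_0 maps an edge to its endpoints' difference, ∂[p,q] = q − p. For instance
  ∂bc = c − b.
The 6×12 boundary matrix has rank 5 and Smith normal form diag(1,1,1,1,1).

∂_2: C_2 → C_1 acts by ∂[p,q,r] = [q,r] − [p,r] + [p,q]. For instance
  ∂bcd = cd − bd + bc,
  ∂acf = cf − af + ac.
As a 12×6 matrix over Z this has rank 6, with invariant factors (1,1,1,1,1,1).

From H_k ≅ ker(∂_k) / im(∂_{k+1}) we obtain:

  H_0: rank C_0 − rank ∂_1 = 6 − 5 = 1, and the invariant factors of ∂_1 are all 1, so H_0 ≅ Z.
  H_1: rank ker ∂_1 − rank ∂_2 = (12 − 5) − 6 = 1, and the invariant factors of ∂_2 are all 1, so H_1 ≅ Z.
  H_2: rank ker ∂_2 − rank ∂_3 = (6 − 6) − 0 = 0, and there is no ∂_3, so H_2 ≅ 0.

(K is a triangulation of the cylinder S^1 x I.)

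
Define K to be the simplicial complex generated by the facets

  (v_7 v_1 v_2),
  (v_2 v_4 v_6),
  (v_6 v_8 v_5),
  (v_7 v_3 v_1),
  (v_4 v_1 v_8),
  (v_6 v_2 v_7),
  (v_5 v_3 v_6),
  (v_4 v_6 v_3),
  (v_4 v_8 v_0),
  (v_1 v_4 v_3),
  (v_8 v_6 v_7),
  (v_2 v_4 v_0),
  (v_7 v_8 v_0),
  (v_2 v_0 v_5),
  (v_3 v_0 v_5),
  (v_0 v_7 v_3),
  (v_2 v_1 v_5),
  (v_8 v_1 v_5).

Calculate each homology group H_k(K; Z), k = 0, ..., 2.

H_0 = Z,  H_1 = Z^2,  H_2 = Z.

Fix the vertex order v_0 < v_1 < v_2 < v_3 < v_4 < v_5 < v_6 < v_7 < v_8 and write every simplex with vertices in increasing order. Then dim K = 2 and the simplices of K are:

  0-simplices (9): [v_0], [v_1], [v_2], [v_3], [v_4], [v_5], [v_6], [v_7], [v_8]
  1-simplices (27): (27 of them)
  2-simplices (18): (18 of them)

giving chain groups C_0 ≅ Z^9, C_1 ≅ Z^27, C_2 ≅ Z^18.

Boundary ∂_1: C_1 → C_0 sends each edge [p,q] (with p < q) to q − p.
The resulting 9×27 matrix has rank 8, and its Smith normal form has invariant factors (1,1,1,1,1,1,1,1).

∂_2: C_2 → C_1 sends each 2-simplex [p,q,r] to [q,r] − [p,r] + [p,q]. For instance
  ∂[v_1,v_5,v_8] = [v_5,v_8] − [v_1,v_8] + [v_1,v_5],
  ∂[v_0,v_2,v_4] = [v_2,v_4] − [v_0,v_4] + [v_0,v_2].
This gives a 27×18 integer matrix of rank 17; reducing to Smith normal form yields diagonal entries (1,1,1,1,1,1,1,1,1,1,1,1,1,1,1,1,1).

Now H_k = ker ∂_k / im ∂_{k+1}, so:

  H_0: rank C_0 − rank ∂_1 = 9 − 8 = 1, and the invariant factors of ∂_1 are all 1, so H_0 ≅ Z.
  H_1: rank ker ∂_1 − rank ∂_2 = (27 − 8) − 17 = 2, and the invariant factors of ∂_2 are all 1, so H_1 ≅ Z^2.
  H_2: rank ker ∂_2 − rank ∂_3 = (18 − 17) − 0 = 1, and there is no ∂_3, so H_2 ≅ Z.

As a check, the Euler characteristic is 9 − 27 + 18 = 0, which agrees with 1 − 2 + 1 = 0.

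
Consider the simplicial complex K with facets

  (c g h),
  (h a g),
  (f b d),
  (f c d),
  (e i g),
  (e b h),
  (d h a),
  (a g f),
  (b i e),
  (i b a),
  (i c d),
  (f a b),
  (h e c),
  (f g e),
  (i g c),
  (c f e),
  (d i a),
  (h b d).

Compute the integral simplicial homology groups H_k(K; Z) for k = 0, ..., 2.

Order the vertices as a < b < c < d < e < f < g < h < i. Listing each simplex with vertices in this order, K has dimension 2 with simplices:

  0-simplices (9): a, b, c, d, e, f, g, h, i
  1-simplices (27): ab, ad, af, ag, ah, ai, bd, be, bf, bh, bi, cd, ce, cf, cg, ch, ci, df, dh, di, ef, eg, eh, ei, fg, gh, gi
  2-simplices (18): abf, abi, adh, adi, afg, agh, bdf, bdh, beh, bei, cdf, cdi, cef, ceh, cgh, cgi, efg, egi

so the chain groups are C_0 ≅ Z^9, C_1 ≅ Z^27, C_2 ≅ Z^18.

∂_1: C_1 → C_0 sends each edge [p,q] (with p < q) to q − p.
This gives a 9×27 integer matrix of rank 8; reducing to Smith normal form yields diagonal entries (1,1,1,1,1,1,1,1).

∂_2: C_2 → C_1 acts by ∂[p,q,r] = [q,r] − [p,r] + [p,q]. For instance
  ∂adi = di − ai + ad,
  ∂cef = ef − cf + ce.
The resulting 27×18 matrix has rank 18, and its Smith normal form has invariant factors (1,1,1,1,1,1,1,1,1,1,1,1,1,1,1,1,1,2).

From H_k ≅ ker(∂_k) / im(∂_{k+1}) we obtain:

  H_0: rank C_0 − rank ∂_1 = 9 − 8 = 1, and the invariant factors of ∂_1 are all 1, so H_0 = Z.
  H_1: rank ker ∂_1 − rank ∂_2 = (27 − 8) − 18 = 1, and ∂_2 has invariant factor 2 > 1, so H_1 = Z ⊕ Z/2.
  H_2: rank ker ∂_2 − rank ∂_3 = (18 − 18) − 0 = 0, and there is no ∂_3, so H_2 = 0.

H_0 = Z,  H_1 = Z ⊕ Z/2,  H_2 = 0.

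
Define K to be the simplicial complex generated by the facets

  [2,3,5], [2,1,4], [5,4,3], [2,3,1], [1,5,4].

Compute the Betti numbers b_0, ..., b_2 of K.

b_0 = 1, b_1 = 1, b_2 = 0.

Fix the vertex order 1 < 2 < 3 < 4 < 5 and write every simplex with vertices in increasing order. Then dim K = 2 and the simplices of K are:

  0-simplices (5): [1], [2], [3], [4], [5]
  1-simplices (10): [1,2], [1,3], [1,4], [1,5], [2,3], [2,4], [2,5], [3,4], [3,5], [4,5]
  2-simplices (5): [1,2,3], [1,2,4], [1,4,5], [2,3,5], [3,4,5]

so the chain groups are C_0 ≅ Z^5, C_1 ≅ Z^10, C_2 ≅ Z^5.

∂_1: C_1 → C_0 maps an edge to its endpoints' difference, ∂[p,q] = q − p. For instance
  ∂[1,5] = [5] − [1].
The resulting 5×10 matrix has rank 4, and its Smith normal form has invariant factors (1,1,1,1).

Boundary ∂_2: C_2 → C_1 maps a triangle to the signed sum of its edges. For instance
  ∂[1,2,4] = [2,4] − [1,4] + [1,2],
  ∂[2,3,5] = [3,5] − [2,5] + [2,3].
As a 10×5 matrix over Z this has rank 5, with invariant factors (1,1,1,1,1).

Computing H_k = (kernel of ∂_k) / (image of ∂_{k+1}):

  H_0: rank C_0 − rank ∂_1 = 5 − 4 = 1, and the invariant factors of ∂_1 are all 1, so H_0 = Z.
  H_1: rank ker ∂_1 − rank ∂_2 = (10 − 4) − 5 = 1, and the invariant factors of ∂_2 are all 1, so H_1 = Z.
  H_2: rank ker ∂_2 − rank ∂_3 = (5 − 5) − 0 = 0, and there is no ∂_3, so H_2 = 0.

As a check, the Euler characteristic is 5 − 10 + 5 = 0, which agrees with 1 − 1 + 0 = 0.

Hence the Betti numbers are b_0 = 1, b_1 = 1, b_2 = 0.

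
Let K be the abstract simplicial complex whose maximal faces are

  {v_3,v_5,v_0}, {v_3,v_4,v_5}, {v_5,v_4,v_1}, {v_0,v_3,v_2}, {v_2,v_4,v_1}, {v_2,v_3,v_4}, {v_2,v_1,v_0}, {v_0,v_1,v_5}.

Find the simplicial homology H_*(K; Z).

H_0 = Z,  H_1 = 0,  H_2 = Z.

Order the vertices as v_0 < v_1 < v_2 < v_3 < v_4 < v_5. Listing each simplex with vertices in this order, K has dimension 2 with simplices:

  0-simplices (6): [v_0], [v_1], [v_2], [v_3], [v_4], [v_5]
  1-simplices (12): [v_0,v_1], [v_0,v_2], [v_0,v_3], [v_0,v_5], [v_1,v_2], [v_1,v_4], [v_1,v_5], [v_2,v_3], [v_2,v_4], [v_3,v_4], [v_3,v_5], [v_4,v_5]
  2-simplices (8): [v_0,v_1,v_2], [v_0,v_1,v_5], [v_0,v_2,v_3], [v_0,v_3,v_5], [v_1,v_2,v_4], [v_1,v_4,v_5], [v_2,v_3,v_4], [v_3,v_4,v_5]

so the chain groups are C_0 ≅ Z^6, C_1 ≅ Z^12, C_2 ≅ Z^8.

∂_1: C_1 → C_0 maps an edge to its endpoints' difference, ∂[p,q] = q − p. For instance
  ∂[v_0,v_2] = [v_2] − [v_0].
This gives a 6×12 integer matrix of rank 5; reducing to Smith normal form yields diagonal entries (1,1,1,1,1).

Boundary ∂_2: C_2 → C_1 acts by ∂[p,q,r] = [q,r] − [p,r] + [p,q]. For instance
  ∂[v_0,v_3,v_5] = [v_3,v_5] − [v_0,v_5] + [v_0,v_3],
  ∂[v_2,v_3,v_4] = [v_3,v_4] − [v_2,v_4] + [v_2,v_3].
The 12×8 boundary matrix has rank 7 and Smith normal form diag(1,1,1,1,1,1,1).

Now H_k = ker ∂_k / im ∂_{k+1}, so:

  H_0: rank C_0 − rank ∂_1 = 6 − 5 = 1, and the invariant factors of ∂_1 are all 1, so H_0 ≅ Z.
  H_1: rank ker ∂_1 − rank ∂_2 = (12 − 5) − 7 = 0, and the invariant factors of ∂_2 are all 1, so H_1 ≅ 0.
  H_2: rank ker ∂_2 − rank ∂_3 = (8 − 7) − 0 = 1, and there is no ∂_3, so H_2 ≅ Z.

As a check, the Euler characteristic is 6 − 12 + 8 = 2, which agrees with 1 − 0 + 1 = 2.
(K is a triangulation of the 2-sphere S^2.)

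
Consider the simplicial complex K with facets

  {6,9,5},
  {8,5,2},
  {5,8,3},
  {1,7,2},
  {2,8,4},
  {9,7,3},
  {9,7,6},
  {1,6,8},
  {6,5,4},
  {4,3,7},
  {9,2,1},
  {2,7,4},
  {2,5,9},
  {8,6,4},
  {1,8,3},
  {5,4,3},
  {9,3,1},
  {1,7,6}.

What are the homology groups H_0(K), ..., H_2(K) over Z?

H_0 = Z,  H_1 = Z ⊕ Z/2Z,  H_2 = 0.

We work with the vertex ordering 1 < 2 < 3 < 4 < 5 < 6 < 7 < 8 < 9. The simplices of K, each written with vertices in increasing order, are:

  0-simplices (9): [1], [2], [3], [4], [5], [6], [7], [8], [9]
  1-simplices (27): (27 of them)
  2-simplices (18): [1,2,7], [1,2,9], [1,3,8], [1,3,9], [1,6,7], [1,6,8], [2,4,7], [2,4,8], [2,5,8], [2,5,9], [3,4,5], [3,4,7], [3,5,8], [3,7,9], [4,5,6], [4,6,8], [5,6,9], [6,7,9]

giving chain groups C_0 ≅ Z^9, C_1 ≅ Z^27, C_2 ≅ Z^18.

Boundary ∂_1: C_1 → C_0 maps an edge to its endpoints' difference, ∂[p,q] = q − p. For instance
  ∂[5,8] = [8] − [5].
The 9×27 boundary matrix has rank 8 and Smith normal form diag(1,1,1,1,1,1,1,1).

Boundary ∂_2: C_2 → C_1 maps a triangle to the signed sum of its edges. For instance
  ∂[2,5,8] = [5,8] − [2,8] + [2,5],
  ∂[3,5,8] = [5,8] − [3,8] + [3,5].
The 27×18 boundary matrix has rank 18 and Smith normal form diag(1,1,1,1,1,1,1,1,1,1,1,1,1,1,1,1,1,2).

Now H_k = ker ∂_k / im ∂_{k+1}, so:

  H_0: rank C_0 − rank ∂_1 = 9 − 8 = 1, and the invariant factors of ∂_1 are all 1, so H_0 = Z.
  H_1: rank ker ∂_1 − rank ∂_2 = (27 − 8) − 18 = 1, and ∂_2 has invariant factor 2 > 1, so H_1 = Z ⊕ Z/2Z.
  H_2: rank ker ∂_2 − rank ∂_3 = (18 − 18) − 0 = 0, and there is no ∂_3, so H_2 = 0.

As a check, the Euler characteristic is 9 − 27 + 18 = 0, which agrees with 1 − 1 + 0 = 0.
(K is a triangulation of the Klein bottle.)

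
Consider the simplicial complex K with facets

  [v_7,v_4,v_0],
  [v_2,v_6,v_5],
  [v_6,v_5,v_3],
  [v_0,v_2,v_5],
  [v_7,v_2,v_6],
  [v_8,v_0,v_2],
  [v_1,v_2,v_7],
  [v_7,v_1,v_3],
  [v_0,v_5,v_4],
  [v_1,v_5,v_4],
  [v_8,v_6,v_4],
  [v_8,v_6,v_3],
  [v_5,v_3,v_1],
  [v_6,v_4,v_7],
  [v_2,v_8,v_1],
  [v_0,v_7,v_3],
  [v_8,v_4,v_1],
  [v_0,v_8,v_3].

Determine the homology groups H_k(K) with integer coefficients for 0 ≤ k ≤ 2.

K has 9 vertices, 27 edges, 18 triangles.
rank ∂_0 = 0, rank ∂_1 = 8 ⇒ b_0 = 9 − 0 − 8 = 1; all invariant factors of ∂_1 are 1 so no torsion. So H_0 ≅ Z.
rank ∂_1 = 8, rank ∂_2 = 17 ⇒ b_1 = 27 − 8 − 17 = 2; all invariant factors of ∂_2 are 1 so no torsion. So H_1 ≅ Z^2.
rank ∂_2 = 17, rank ∂_3 = 0 ⇒ b_2 = 18 − 17 − 0 = 1. So H_2 ≅ Z.

H_0 = Z,  H_1 = Z^2,  H_2 = Z.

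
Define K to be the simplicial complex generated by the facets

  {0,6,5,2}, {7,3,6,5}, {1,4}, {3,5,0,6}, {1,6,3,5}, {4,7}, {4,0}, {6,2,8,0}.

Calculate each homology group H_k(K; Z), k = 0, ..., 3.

H_0 ≅ Z,  H_1 ≅ Z^2,  H_2 = 0,  H_3 = 0.

Fix the vertex order 0 < 1 < 2 < 3 < 4 < 5 < 6 < 7 < 8 and write every simplex with vertices in increasing order. Then dim K = 3 and the simplices of K are:

  0-simplices (9): [0], [1], [2], [3], [4], [5], [6], [7], [8]
  1-simplices (21): [0,2], [0,3], [0,4], [0,5], [0,6], [0,8], [1,3], [1,4], [1,5], [1,6], [2,5], [2,6], [2,8], [3,5], [3,6], [3,7], [4,7], [5,6], [5,7], [6,7], [6,8]
  2-simplices (16): [0,2,5], [0,2,6], [0,2,8], [0,3,5], [0,3,6], [0,5,6], [0,6,8], [1,3,5], [1,3,6], [1,5,6], [2,5,6], [2,6,8], [3,5,6], [3,5,7], [3,6,7], [5,6,7]
  3-simplices (5): [0,2,5,6], [0,2,6,8], [0,3,5,6], [1,3,5,6], [3,5,6,7]

giving chain groups C_0 ≅ Z^9, C_1 ≅ Z^21, C_2 ≅ Z^16, C_3 ≅ Z^5.

The boundary map ∂_1: C_1 → C_0 sends each edge [p,q] (with p < q) to q − p.
The resulting 9×21 matrix has rank 8, and its Smith normal form has invariant factors (1,1,1,1,1,1,1,1).

The boundary map ∂_2: C_2 → C_1 sends each 2-simplex [p,q,r] to [q,r] − [p,r] + [p,q]. For instance
  ∂[3,6,7] = [6,7] − [3,7] + [3,6],
  ∂[0,3,5] = [3,5] − [0,5] + [0,3].
This gives a 21×16 integer matrix of rank 11; reducing to Smith normal form yields diagonal entries (1,1,1,1,1,1,1,1,1,1,1).

The boundary map ∂_3: C_3 → C_2 sends each 3-simplex σ to the alternating sum Σ_i (−1)^i (σ with its i-th vertex removed). For instance
  ∂[0,2,5,6] = [2,5,6] − [0,5,6] + [0,2,6] − [0,2,5],
  ∂[1,3,5,6] = [3,5,6] − [1,5,6] + [1,3,6] − [1,3,5].
The 16×5 boundary matrix has rank 5 and Smith normal form diag(1,1,1,1,1).

From H_k ≅ ker(∂_k) / im(∂_{k+1}) we obtain:

  H_0: rank C_0 − rank ∂_1 = 9 − 8 = 1, and the invariant factors of ∂_1 are all 1, so H_0 = Z.
  H_1: rank ker ∂_1 − rank ∂_2 = (21 − 8) − 11 = 2, and the invariant factors of ∂_2 are all 1, so H_1 = Z^2.
  H_2: rank ker ∂_2 − rank ∂_3 = (16 − 11) − 5 = 0, and the invariant factors of ∂_3 are all 1, so H_2 = 0.
  H_3: rank ker ∂_3 − rank ∂_4 = (5 − 5) − 0 = 0, and there is no ∂_4, so H_3 = 0.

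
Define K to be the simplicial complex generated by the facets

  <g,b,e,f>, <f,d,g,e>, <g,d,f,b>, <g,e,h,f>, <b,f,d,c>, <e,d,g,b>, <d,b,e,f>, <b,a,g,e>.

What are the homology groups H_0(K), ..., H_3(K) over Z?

H_0 ≅ Z,  H_1 = 0,  H_2 = 0,  H_3 ≅ Z.

K has 8 vertices, 19 edges, 19 triangles, 8 3-simplices.
rank ∂_0 = 0, rank ∂_1 = 7 ⇒ b_0 = 8 − 0 − 7 = 1; all invariant factors of ∂_1 are 1 so no torsion. So H_0 = Z.
rank ∂_1 = 7, rank ∂_2 = 12 ⇒ b_1 = 19 − 7 − 12 = 0; all invariant factors of ∂_2 are 1 so no torsion. So H_1 = 0.
rank ∂_2 = 12, rank ∂_3 = 7 ⇒ b_2 = 19 − 12 − 7 = 0; all invariant factors of ∂_3 are 1 so no torsion. So H_2 = 0.
rank ∂_3 = 7, rank ∂_4 = 0 ⇒ b_3 = 8 − 7 − 0 = 1. So H_3 = Z.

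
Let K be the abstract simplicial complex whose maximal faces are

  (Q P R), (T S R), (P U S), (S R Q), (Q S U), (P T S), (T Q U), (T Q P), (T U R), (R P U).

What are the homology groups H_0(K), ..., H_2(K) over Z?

Order the vertices as P < Q < R < S < T < U. Listing each simplex with vertices in this order, K has dimension 2 with simplices:

  0-simplices (6): P, Q, R, S, T, U
  1-simplices (15): PQ, PR, PS, PT, PU, QR, QS, QT, QU, RS, RT, RU, ST, SU, TU
  2-simplices (10): PQR, PQT, PRU, PST, PSU, QRS, QSU, QTU, RST, RTU

Hence C_0 ≅ Z^6, C_1 ≅ Z^15, C_2 ≅ Z^10.

Boundary ∂_1: C_1 → C_0 sends each edge [p,q] (with p < q) to q − p.
The resulting 6×15 matrix has rank 5, and its Smith normal form has invariant factors (1,1,1,1,1).

∂_2: C_2 → C_1 acts by ∂[p,q,r] = [q,r] − [p,r] + [p,q]. For instance
  ∂QRS = RS − QS + QR,
  ∂RTU = TU − RU + RT.
As a 15×10 matrix over Z this has rank 10, with invariant factors (1,1,1,1,1,1,1,1,1,2).

Now H_k = ker ∂_k / im ∂_{k+1}, so:

  H_0: rank C_0 − rank ∂_1 = 6 − 5 = 1, and the invariant factors of ∂_1 are all 1, so H_0 ≅ Z.
  H_1: rank ker ∂_1 − rank ∂_2 = (15 − 5) − 10 = 0, and ∂_2 has invariant factor 2 > 1, so H_1 ≅ Z/2Z.
  H_2: rank ker ∂_2 − rank ∂_3 = (10 − 10) − 0 = 0, and there is no ∂_3, so H_2 ≅ 0.

As a check, the Euler characteristic is 6 − 15 + 10 = 1, which agrees with 1 − 0 + 0 = 1.

H_0 ≅ Z,  H_1 ≅ Z/2Z,  H_2 = 0.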